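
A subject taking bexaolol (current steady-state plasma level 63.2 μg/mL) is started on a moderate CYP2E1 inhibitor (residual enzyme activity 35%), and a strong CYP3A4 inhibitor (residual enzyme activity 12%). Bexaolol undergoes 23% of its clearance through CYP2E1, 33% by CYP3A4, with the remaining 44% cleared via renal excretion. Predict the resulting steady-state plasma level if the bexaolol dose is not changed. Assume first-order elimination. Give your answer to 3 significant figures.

113 μg/mL

The CYP2E1 pathway (23% of clearance) drops to 0.35× activity: 0.23 × 0.35 = 0.0805.
The CYP3A4 pathway (33% of clearance) falls to 0.12× activity: 0.33 × 0.12 = 0.0396.
Non-CYP routes (44%) are unchanged.
CL_new/CL_old = 0.0805 + 0.0396 + 0.44 = 0.5601.
Steady-state plasma level ∝ 1/CL: new value = 63.2 / 0.5601 = 113 μg/mL.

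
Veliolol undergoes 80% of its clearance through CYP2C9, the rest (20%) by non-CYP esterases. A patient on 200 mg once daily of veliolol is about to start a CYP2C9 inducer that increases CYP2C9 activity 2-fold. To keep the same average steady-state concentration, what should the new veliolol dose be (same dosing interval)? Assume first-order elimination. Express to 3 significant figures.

The CYP2C9 pathway (80% of clearance) rises to 2× activity: 0.8 × 2 = 1.6.
Non-CYP routes (20%) are unchanged.
New clearance relative to baseline: 1.6 + 0.2 = 1.8.
Exposure is unchanged when dose changes in proportion to clearance. New dose = 200 mg × 1.8 = 360 mg.

360 mg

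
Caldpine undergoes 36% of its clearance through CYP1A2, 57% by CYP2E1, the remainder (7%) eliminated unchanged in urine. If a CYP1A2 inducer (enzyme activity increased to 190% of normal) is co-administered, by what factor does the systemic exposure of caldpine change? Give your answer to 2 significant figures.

CYP1A2: 0.36 × 1.9 = 0.684
CYP2E1: 0.57 (unchanged)
Other: 0.07 (unchanged)
CL_new/CL_old = 0.684 + 0.57 + 0.07 = 1.324.
Systemic exposure ratio = CL_old/CL_new = 1 / 1.324 = 0.76.

0.76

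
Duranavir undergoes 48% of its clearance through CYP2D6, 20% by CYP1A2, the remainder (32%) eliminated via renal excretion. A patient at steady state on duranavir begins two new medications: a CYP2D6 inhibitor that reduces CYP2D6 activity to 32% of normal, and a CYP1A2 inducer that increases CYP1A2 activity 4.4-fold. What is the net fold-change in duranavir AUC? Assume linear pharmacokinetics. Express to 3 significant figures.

The CYP2D6 pathway (48% of clearance) falls to 0.32× activity: 0.48 × 0.32 = 0.1536.
The CYP1A2 pathway (20% of clearance) is boosted to 4.4× activity: 0.2 × 4.4 = 0.88.
Non-CYP routes (32%) are unchanged.
New clearance relative to baseline: 0.1536 + 0.88 + 0.32 = 1.3536.
Because AUC varies inversely with clearance, the combined effect is 1 / 1.3536 = 0.739.

0.739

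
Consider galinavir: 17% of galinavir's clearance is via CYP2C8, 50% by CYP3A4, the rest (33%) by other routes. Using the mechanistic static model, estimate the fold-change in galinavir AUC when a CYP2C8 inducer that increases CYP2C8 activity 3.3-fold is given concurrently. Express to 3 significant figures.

The CYP2C8 pathway (17% of clearance) is boosted to 3.3× activity: 0.17 × 3.3 = 0.561.
CYP3A4 (50%) and the residual 33% are unaffected.
New clearance relative to baseline: 0.561 + 0.5 + 0.33 = 1.391.
Since AUC ∝ 1/CL, the ratio is 1 / 1.391 = 0.719.

0.719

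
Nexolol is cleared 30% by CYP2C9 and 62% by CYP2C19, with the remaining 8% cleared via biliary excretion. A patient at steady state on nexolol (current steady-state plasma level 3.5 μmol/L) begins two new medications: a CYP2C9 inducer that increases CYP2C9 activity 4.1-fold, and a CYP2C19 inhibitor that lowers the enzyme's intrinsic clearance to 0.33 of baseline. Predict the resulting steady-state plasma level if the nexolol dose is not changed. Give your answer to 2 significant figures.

CYP2C9: 0.3 × 4.1 = 1.23
CYP2C19: 0.62 × 0.33 = 0.2046
Other: 0.08 (unchanged)
Relative clearance = 1.23 + 0.2046 + 0.08 = 1.5146.
Dividing the baseline by the relative clearance: 3.5 / 1.5146 = 2.3 μmol/L.

2.3 μmol/L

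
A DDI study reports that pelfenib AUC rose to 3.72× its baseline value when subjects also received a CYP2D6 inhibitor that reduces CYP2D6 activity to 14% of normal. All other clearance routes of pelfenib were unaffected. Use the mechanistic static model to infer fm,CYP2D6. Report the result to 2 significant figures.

Call the CYP2D6 fraction fm. After the interaction, CL_new/CL_old = fm × 0.14 + (1 − fm).
AUC ratio = 1 / (new CL fraction), so new CL fraction = 1 / 3.72 = 0.2688.
fm × 0.14 + 1 − fm = 0.2688  ⇒  fm × (0.14 − 1) = −0.7312  ⇒  fm = 0.85.

0.85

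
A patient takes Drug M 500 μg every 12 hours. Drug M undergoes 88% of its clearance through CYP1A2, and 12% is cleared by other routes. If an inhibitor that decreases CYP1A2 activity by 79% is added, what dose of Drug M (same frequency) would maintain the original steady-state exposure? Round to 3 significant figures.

CYP1A2: 0.88 × 0.21 = 0.1848
Other: 0.12 (unchanged)
New clearance relative to baseline: 0.1848 + 0.12 = 0.3048.
To maintain the same steady-state level, dose must scale with clearance: new dose = 500 × 0.3048 = 152 μg.

152 μg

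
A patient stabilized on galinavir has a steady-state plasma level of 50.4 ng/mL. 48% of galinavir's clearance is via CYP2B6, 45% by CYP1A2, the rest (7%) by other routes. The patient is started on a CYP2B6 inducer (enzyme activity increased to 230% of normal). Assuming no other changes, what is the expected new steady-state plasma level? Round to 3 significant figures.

31.0 ng/mL

CYP2B6: 0.48 × 2.3 = 1.104
CYP1A2: 0.45 (unchanged)
Other: 0.07 (unchanged)
New clearance relative to baseline: 1.104 + 0.45 + 0.07 = 1.624.
Steady-state plasma level ∝ 1/CL, so new value = 50.4 / 1.624 = 31.0 ng/mL.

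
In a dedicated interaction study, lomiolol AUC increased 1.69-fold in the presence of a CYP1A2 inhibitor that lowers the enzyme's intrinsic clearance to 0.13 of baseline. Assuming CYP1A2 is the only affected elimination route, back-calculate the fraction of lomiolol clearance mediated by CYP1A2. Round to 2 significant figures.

CL'/CL = 1 / 1.69 = 0.5917
0.13·fm + (1 − fm) = 0.5917
fm = (0.5917 − 1) / (0.13 − 1) = 0.47

0.47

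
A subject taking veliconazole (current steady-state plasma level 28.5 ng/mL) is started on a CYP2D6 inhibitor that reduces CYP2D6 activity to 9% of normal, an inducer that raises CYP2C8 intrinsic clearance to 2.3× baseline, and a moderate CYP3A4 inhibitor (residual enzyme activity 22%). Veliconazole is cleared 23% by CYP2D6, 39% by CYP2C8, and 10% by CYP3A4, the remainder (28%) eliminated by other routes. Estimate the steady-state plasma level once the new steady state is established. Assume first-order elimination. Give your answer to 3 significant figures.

The CYP2D6 pathway (23% of clearance) falls to 0.09× activity: 0.23 × 0.09 = 0.0207.
The CYP2C8 pathway (39% of clearance) is boosted to 2.3× activity: 0.39 × 2.3 = 0.897.
The CYP3A4 pathway (10% of clearance) falls to 0.22× activity: 0.1 × 0.22 = 0.022.
The remaining 28% of clearance is unaffected.
New clearance relative to baseline: 0.0207 + 0.897 + 0.022 + 0.28 = 1.2197.
New steady-state plasma level = 28.5 / 1.2197 = 23.4 ng/mL (concentration scales inversely with clearance).

23.4 ng/mL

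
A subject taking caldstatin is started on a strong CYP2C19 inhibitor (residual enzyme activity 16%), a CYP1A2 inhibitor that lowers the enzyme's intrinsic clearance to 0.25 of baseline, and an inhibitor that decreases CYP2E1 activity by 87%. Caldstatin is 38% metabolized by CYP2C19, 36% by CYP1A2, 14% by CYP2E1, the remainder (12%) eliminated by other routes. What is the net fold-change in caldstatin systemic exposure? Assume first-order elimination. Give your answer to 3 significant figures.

The CYP2C19 pathway (38% of clearance) drops to 0.16× activity: 0.38 × 0.16 = 0.0608.
The CYP1A2 pathway (36% of clearance) is reduced to 0.25× activity: 0.36 × 0.25 = 0.09.
The CYP2E1 pathway (14% of clearance) falls to 0.13× activity: 0.14 × 0.13 = 0.0182.
The remaining 12% of clearance is unaffected.
New clearance relative to baseline: 0.0608 + 0.09 + 0.0182 + 0.12 = 0.289.
Because systemic exposure varies inversely with clearance, the combined effect is 1 / 0.289 = 3.46.

3.46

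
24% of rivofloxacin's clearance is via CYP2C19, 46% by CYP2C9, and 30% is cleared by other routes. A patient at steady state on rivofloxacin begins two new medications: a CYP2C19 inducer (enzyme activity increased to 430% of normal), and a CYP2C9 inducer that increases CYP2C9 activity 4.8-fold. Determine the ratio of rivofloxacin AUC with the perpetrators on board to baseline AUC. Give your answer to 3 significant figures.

0.282

The CYP2C19 pathway (24% of clearance) increases to 4.3× activity: 0.24 × 4.3 = 1.032.
The CYP2C9 pathway (46% of clearance) is boosted to 4.8× activity: 0.46 × 4.8 = 2.208.
The remaining 30% of clearance is unaffected.
Relative clearance = 1.032 + 2.208 + 0.3 = 3.54.
Because AUC varies inversely with clearance, the combined effect is 1 / 3.54 = 0.282.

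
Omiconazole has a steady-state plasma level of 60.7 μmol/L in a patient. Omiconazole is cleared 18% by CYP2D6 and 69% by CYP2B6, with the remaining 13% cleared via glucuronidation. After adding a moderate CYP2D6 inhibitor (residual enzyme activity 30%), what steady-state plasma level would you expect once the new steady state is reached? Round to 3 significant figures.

CYP2D6: 0.18 × 0.3 = 0.054
CYP2B6: 0.69 (unchanged)
Other: 0.13 (unchanged)
Relative clearance = 0.054 + 0.69 + 0.13 = 0.874.
With dosing unchanged, steady-state plasma level scales as 1/CL: 60.7 / 0.874 = 69.5 μmol/L.

69.5 μmol/L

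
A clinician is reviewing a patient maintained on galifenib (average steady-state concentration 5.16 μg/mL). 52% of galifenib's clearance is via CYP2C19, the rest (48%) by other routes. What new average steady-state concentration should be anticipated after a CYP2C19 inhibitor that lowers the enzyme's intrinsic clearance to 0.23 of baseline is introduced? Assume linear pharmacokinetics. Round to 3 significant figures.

The CYP2C19 pathway (52% of clearance) falls to 0.23× activity: 0.52 × 0.23 = 0.1196.
Non-CYP routes (48%) are unchanged.
New clearance relative to baseline: 0.1196 + 0.48 = 0.5996.
Average steady-state concentration ∝ 1/CL, so new value = 5.16 / 0.5996 = 8.61 μg/mL.

8.61 μg/mL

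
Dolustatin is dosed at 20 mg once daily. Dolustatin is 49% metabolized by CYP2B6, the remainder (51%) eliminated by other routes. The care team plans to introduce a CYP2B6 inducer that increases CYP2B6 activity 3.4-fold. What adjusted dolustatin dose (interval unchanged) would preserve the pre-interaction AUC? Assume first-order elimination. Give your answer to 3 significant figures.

The CYP2B6 pathway (49% of clearance) is boosted to 3.4× activity: 0.49 × 3.4 = 1.666.
Non-CYP routes (51%) are unchanged.
CL_new/CL_old = 1.666 + 0.51 = 2.176.
To maintain the same steady-state level, dose must scale with clearance: new dose = 20 × 2.176 = 43.5 mg.

43.5 mg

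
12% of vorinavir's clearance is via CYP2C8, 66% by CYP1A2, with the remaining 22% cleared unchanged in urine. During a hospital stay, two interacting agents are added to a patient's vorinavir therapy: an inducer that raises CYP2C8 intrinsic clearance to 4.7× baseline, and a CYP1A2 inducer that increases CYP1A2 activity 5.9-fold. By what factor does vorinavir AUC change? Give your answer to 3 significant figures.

0.214

The CYP2C8 pathway (12% of clearance) rises to 4.7× activity: 0.12 × 4.7 = 0.564.
The CYP1A2 pathway (66% of clearance) increases to 5.9× activity: 0.66 × 5.9 = 3.894.
The remaining 22% of clearance is unaffected.
New clearance relative to baseline: 0.564 + 3.894 + 0.22 = 4.678.
Net AUC ratio = 1 / 4.678 = 0.214.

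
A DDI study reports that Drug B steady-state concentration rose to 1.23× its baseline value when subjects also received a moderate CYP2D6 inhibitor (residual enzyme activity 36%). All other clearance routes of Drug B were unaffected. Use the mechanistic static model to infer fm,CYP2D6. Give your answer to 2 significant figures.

CL'/CL = 1 / 1.23 = 0.813
0.36·fm + (1 − fm) = 0.813
fm = (0.813 − 1) / (0.36 − 1) = 0.29

0.29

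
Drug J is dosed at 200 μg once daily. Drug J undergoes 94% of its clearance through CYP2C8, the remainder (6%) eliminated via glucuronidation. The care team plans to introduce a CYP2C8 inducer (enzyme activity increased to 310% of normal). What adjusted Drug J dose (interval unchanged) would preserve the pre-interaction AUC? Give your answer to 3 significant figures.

595 μg

The CYP2C8 pathway (94% of clearance) increases to 3.1× activity: 0.94 × 3.1 = 2.914.
Non-CYP routes (6%) are unchanged.
Relative clearance = 2.914 + 0.06 = 2.974.
Exposure is unchanged when dose changes in proportion to clearance. New dose = 200 μg × 2.974 = 595 μg.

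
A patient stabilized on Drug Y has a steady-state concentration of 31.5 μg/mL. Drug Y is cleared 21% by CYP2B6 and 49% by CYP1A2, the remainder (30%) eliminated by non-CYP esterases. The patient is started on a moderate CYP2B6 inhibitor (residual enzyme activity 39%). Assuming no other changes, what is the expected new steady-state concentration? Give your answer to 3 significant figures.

36.1 μg/mL

The CYP2B6 pathway (21% of clearance) drops to 0.39× activity: 0.21 × 0.39 = 0.0819.
CYP1A2 (49%) and the residual 30% are unaffected.
Relative clearance = 0.0819 + 0.49 + 0.3 = 0.8719.
New steady-state concentration = baseline ÷ relative clearance = 31.5 / 0.8719 = 36.1 μg/mL.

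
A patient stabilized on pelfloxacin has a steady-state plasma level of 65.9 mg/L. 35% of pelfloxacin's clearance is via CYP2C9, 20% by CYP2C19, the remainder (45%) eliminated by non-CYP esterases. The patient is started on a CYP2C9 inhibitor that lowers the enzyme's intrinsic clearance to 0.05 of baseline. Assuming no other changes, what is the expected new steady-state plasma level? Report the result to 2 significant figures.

99 mg/L

The CYP2C9 pathway (35% of clearance) falls to 0.05× activity: 0.35 × 0.05 = 0.0175.
CYP2C19 (20%) and the residual 45% are unaffected.
New clearance relative to baseline: 0.0175 + 0.2 + 0.45 = 0.6675.
Steady-state plasma level ∝ 1/CL, so new value = 65.9 / 0.6675 = 99 mg/L.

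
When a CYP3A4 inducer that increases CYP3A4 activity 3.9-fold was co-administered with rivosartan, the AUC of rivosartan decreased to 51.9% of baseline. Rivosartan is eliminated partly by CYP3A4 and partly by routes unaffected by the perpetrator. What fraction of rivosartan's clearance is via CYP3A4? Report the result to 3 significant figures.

0.320

Call the CYP3A4 fraction fm. After the interaction, CL_new/CL_old = fm × 3.9 + (1 − fm).
AUC ratio = 1 / (new CL fraction), so new CL fraction = 1 / 0.519 = 1.927.
fm × 3.9 + 1 − fm = 1.927  ⇒  fm × (3.9 − 1) = 0.9268  ⇒  fm = 0.320.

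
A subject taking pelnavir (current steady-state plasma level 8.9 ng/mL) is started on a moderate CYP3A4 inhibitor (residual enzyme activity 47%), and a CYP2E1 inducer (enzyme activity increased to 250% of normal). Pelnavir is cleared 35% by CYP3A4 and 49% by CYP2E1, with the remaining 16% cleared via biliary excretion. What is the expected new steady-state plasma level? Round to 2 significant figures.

5.7 ng/mL

The CYP3A4 pathway (35% of clearance) is reduced to 0.47× activity: 0.35 × 0.47 = 0.1645.
The CYP2E1 pathway (49% of clearance) increases to 2.5× activity: 0.49 × 2.5 = 1.225.
Non-CYP routes (16%) are unchanged.
CL_new/CL_old = 0.1645 + 1.225 + 0.16 = 1.5495.
Dividing the baseline by the relative clearance: 8.9 / 1.5495 = 5.7 ng/mL.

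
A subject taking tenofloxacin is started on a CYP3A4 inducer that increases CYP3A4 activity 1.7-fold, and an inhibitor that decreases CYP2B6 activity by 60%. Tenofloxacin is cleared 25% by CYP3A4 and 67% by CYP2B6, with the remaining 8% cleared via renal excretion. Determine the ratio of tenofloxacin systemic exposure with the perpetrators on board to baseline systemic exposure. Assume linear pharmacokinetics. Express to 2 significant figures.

1.3

The CYP3A4 pathway (25% of clearance) increases to 1.7× activity: 0.25 × 1.7 = 0.425.
The CYP2B6 pathway (67% of clearance) drops to 0.4× activity: 0.67 × 0.4 = 0.268.
Non-CYP routes (8%) are unchanged.
Relative clearance = 0.425 + 0.268 + 0.08 = 0.773.
Systemic exposure ∝ 1/CL: fold-change = 1 / 0.773 = 1.3.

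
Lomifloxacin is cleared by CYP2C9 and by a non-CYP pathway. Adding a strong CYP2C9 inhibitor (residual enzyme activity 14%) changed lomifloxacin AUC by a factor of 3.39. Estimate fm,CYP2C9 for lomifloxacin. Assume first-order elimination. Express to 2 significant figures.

0.82

Write x for the fraction cleared via CYP2C9. The observed AUC change means clearance fell to 1/3.39 = 0.295 of baseline.
Only the CYP2C9 route changed, so 0.295 = x·0.14 + (1 − x), giving x = 0.82.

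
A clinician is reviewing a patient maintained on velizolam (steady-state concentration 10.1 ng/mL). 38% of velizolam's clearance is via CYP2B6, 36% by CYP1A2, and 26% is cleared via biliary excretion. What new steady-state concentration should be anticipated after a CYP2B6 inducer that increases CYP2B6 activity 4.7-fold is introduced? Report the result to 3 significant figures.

4.20 ng/mL

The CYP2B6 pathway (38% of clearance) rises to 4.7× activity: 0.38 × 4.7 = 1.786.
CYP1A2 (36%) and the residual 26% are unaffected.
Relative clearance = 1.786 + 0.36 + 0.26 = 2.406.
Steady-state concentration ∝ 1/CL, so new value = 10.1 / 2.406 = 4.20 ng/mL.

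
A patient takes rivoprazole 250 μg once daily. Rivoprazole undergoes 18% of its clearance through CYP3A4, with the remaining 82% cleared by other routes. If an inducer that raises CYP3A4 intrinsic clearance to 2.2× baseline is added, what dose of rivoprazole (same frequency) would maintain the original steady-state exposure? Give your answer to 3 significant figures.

The CYP3A4 pathway (18% of clearance) is boosted to 2.2× activity: 0.18 × 2.2 = 0.396.
The remaining 82% of clearance is unaffected.
CL_new/CL_old = 0.396 + 0.82 = 1.216.
To maintain the same steady-state level, dose must scale with clearance: new dose = 250 × 1.216 = 304 μg.

304 μg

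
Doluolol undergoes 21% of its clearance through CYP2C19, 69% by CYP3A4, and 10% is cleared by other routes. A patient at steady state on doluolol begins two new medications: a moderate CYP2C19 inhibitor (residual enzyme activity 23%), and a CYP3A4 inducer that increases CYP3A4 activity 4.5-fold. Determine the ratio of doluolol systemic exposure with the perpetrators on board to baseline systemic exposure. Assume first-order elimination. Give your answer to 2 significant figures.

The CYP2C19 pathway (21% of clearance) falls to 0.23× activity: 0.21 × 0.23 = 0.0483.
The CYP3A4 pathway (69% of clearance) increases to 4.5× activity: 0.69 × 4.5 = 3.105.
Non-CYP routes (10%) are unchanged.
Relative clearance = 0.0483 + 3.105 + 0.1 = 3.2533.
Because systemic exposure varies inversely with clearance, the combined effect is 1 / 3.2533 = 0.31.

0.31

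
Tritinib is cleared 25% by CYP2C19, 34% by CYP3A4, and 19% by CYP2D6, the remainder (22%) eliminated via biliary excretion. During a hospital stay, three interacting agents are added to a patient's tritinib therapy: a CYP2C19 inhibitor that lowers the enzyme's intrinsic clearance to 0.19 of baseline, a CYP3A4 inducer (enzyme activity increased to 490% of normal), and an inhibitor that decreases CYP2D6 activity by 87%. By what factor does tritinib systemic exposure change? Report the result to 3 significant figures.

0.511

The CYP2C19 pathway (25% of clearance) falls to 0.19× activity: 0.25 × 0.19 = 0.0475.
The CYP3A4 pathway (34% of clearance) increases to 4.9× activity: 0.34 × 4.9 = 1.666.
The CYP2D6 pathway (19% of clearance) drops to 0.13× activity: 0.19 × 0.13 = 0.0247.
Non-CYP routes (22%) are unchanged.
CL_new/CL_old = 0.0475 + 1.666 + 0.0247 + 0.22 = 1.9582.
Net systemic exposure ratio = 1 / 1.9582 = 0.511.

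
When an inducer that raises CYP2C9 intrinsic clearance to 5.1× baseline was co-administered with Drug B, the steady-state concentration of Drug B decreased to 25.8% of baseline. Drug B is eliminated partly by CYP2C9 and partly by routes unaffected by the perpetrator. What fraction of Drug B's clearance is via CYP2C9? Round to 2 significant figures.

CL'/CL = 1 / 0.258 = 3.876
5.1·fm + (1 − fm) = 3.876
fm = (3.876 − 1) / (5.1 − 1) = 0.70

0.70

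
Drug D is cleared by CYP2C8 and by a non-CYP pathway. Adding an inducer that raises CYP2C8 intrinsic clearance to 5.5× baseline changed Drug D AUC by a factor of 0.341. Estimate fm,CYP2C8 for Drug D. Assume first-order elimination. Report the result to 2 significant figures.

Let fm be the CYP2C8 fraction. New clearance relative to baseline = fm × 5.5 + (1 − fm).
AUC ratio = 1 / (new CL fraction), so new CL fraction = 1 / 0.341 = 2.933.
fm × 5.5 + 1 − fm = 2.933  ⇒  fm × (5.5 − 1) = 1.933  ⇒  fm = 0.43.

0.43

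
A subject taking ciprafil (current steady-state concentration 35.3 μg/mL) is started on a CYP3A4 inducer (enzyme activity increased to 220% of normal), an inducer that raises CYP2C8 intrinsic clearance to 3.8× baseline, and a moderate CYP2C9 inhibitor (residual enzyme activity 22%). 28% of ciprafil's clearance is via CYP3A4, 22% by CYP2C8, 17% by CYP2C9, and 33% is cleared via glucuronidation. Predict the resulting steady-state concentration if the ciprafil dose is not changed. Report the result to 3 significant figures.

The CYP3A4 pathway (28% of clearance) rises to 2.2× activity: 0.28 × 2.2 = 0.616.
The CYP2C8 pathway (22% of clearance) increases to 3.8× activity: 0.22 × 3.8 = 0.836.
The CYP2C9 pathway (17% of clearance) falls to 0.22× activity: 0.17 × 0.22 = 0.0374.
Non-CYP routes (33%) are unchanged.
CL_new/CL_old = 0.616 + 0.836 + 0.0374 + 0.33 = 1.8194.
Steady-state concentration ∝ 1/CL: new value = 35.3 / 1.8194 = 19.4 μg/mL.

19.4 μg/mL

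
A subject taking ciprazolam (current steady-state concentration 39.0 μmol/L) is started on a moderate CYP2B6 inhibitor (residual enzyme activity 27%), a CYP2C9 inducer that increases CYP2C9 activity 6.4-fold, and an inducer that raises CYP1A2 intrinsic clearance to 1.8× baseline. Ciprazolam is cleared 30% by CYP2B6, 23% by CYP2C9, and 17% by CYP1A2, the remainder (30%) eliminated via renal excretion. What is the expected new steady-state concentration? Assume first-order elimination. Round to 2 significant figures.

CYP2B6: 0.3 × 0.27 = 0.081
CYP2C9: 0.23 × 6.4 = 1.472
CYP1A2: 0.17 × 1.8 = 0.306
Other: 0.3 (unchanged)
CL_new/CL_old = 0.081 + 1.472 + 0.306 + 0.3 = 2.159.
Steady-state concentration ∝ 1/CL: new value = 39.0 / 2.159 = 18 μmol/L.

18 μmol/L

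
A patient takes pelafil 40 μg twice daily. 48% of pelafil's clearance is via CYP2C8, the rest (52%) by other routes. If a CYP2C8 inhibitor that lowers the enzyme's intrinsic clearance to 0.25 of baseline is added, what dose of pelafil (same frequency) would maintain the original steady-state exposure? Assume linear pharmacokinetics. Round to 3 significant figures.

The CYP2C8 pathway (48% of clearance) is reduced to 0.25× activity: 0.48 × 0.25 = 0.12.
Non-CYP routes (52%) are unchanged.
New clearance relative to baseline: 0.12 + 0.52 = 0.64.
Css,avg = (dose rate)/CL, so holding Css fixed requires dose ∝ CL: 40 × 0.64 = 25.6 μg.

25.6 μg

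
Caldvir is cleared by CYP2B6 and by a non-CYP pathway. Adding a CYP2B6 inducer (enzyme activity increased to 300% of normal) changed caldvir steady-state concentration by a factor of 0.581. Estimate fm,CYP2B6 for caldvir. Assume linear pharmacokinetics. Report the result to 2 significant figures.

0.36

CL'/CL = 1 / 0.581 = 1.721
3·fm + (1 − fm) = 1.721
fm = (1.721 − 1) / (3 − 1) = 0.36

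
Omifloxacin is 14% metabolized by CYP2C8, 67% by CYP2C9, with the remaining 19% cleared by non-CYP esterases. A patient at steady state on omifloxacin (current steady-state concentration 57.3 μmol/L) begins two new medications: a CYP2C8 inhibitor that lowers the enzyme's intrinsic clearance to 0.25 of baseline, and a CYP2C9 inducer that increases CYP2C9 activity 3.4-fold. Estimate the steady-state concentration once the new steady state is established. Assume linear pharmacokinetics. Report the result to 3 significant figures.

The CYP2C8 pathway (14% of clearance) falls to 0.25× activity: 0.14 × 0.25 = 0.035.
The CYP2C9 pathway (67% of clearance) rises to 3.4× activity: 0.67 × 3.4 = 2.278.
The remaining 19% of clearance is unaffected.
CL_new/CL_old = 0.035 + 2.278 + 0.19 = 2.503.
Steady-state concentration ∝ 1/CL: new value = 57.3 / 2.503 = 22.9 μmol/L.

22.9 μmol/L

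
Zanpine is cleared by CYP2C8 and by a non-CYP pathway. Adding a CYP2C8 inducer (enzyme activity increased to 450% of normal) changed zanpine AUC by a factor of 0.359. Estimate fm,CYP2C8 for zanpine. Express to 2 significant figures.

CL'/CL = 1 / 0.359 = 2.786
4.5·fm + (1 − fm) = 2.786
fm = (2.786 − 1) / (4.5 − 1) = 0.51

0.51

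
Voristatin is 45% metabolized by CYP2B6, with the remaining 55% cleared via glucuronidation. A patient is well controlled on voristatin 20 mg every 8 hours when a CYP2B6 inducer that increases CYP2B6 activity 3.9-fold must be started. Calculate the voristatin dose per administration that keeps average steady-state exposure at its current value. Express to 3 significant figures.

46.1 mg

CYP2B6: 0.45 × 3.9 = 1.755
Other: 0.55 (unchanged)
CL_new/CL_old = 1.755 + 0.55 = 2.305.
To maintain the same steady-state level, dose must scale with clearance: new dose = 20 × 2.305 = 46.1 mg.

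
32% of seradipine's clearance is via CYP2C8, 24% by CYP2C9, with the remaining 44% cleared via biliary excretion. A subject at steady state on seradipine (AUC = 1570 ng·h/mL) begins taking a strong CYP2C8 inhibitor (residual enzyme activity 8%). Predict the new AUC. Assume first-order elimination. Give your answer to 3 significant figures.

CYP2C8: 0.32 × 0.08 = 0.0256
CYP2C9: 0.24 (unchanged)
Other: 0.44 (unchanged)
New clearance relative to baseline: 0.0256 + 0.24 + 0.44 = 0.7056.
New AUC = baseline ÷ relative clearance = 1570 / 0.7056 = 2.23 × 10³ ng·h/mL.

2.23 × 10³ ng·h/mL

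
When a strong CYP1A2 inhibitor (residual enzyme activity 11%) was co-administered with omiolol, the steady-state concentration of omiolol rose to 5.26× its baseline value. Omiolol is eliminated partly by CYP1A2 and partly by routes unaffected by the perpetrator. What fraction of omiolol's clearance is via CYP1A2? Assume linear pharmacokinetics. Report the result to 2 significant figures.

Call the CYP1A2 fraction fm. After the interaction, CL_new/CL_old = fm × 0.11 + (1 − fm).
Steady-state concentration ratio = 1 / (new CL fraction), so new CL fraction = 1 / 5.26 = 0.1901.
fm × 0.11 + 1 − fm = 0.1901  ⇒  fm × (0.11 − 1) = −0.8099  ⇒  fm = 0.91.

0.91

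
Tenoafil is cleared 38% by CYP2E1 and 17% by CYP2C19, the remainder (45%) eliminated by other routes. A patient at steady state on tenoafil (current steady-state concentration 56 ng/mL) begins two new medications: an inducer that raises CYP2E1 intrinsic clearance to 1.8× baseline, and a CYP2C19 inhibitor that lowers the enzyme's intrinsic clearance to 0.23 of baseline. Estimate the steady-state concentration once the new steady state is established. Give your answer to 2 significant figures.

CYP2E1: 0.38 × 1.8 = 0.684
CYP2C19: 0.17 × 0.23 = 0.0391
Other: 0.45 (unchanged)
New clearance relative to baseline: 0.684 + 0.0391 + 0.45 = 1.1731.
Dividing the baseline by the relative clearance: 56 / 1.1731 = 48 ng/mL.

48 ng/mL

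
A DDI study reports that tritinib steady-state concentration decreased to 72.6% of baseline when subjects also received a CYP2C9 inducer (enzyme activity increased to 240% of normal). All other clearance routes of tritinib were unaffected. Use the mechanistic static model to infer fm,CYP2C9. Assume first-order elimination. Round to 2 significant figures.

0.27

Write x for the fraction cleared via CYP2C9. The observed steady-state concentration change means clearance rose to 1/0.726 = 1.377 of baseline.
Only the CYP2C9 route changed, so 1.377 = x·2.4 + (1 − x), giving x = 0.27.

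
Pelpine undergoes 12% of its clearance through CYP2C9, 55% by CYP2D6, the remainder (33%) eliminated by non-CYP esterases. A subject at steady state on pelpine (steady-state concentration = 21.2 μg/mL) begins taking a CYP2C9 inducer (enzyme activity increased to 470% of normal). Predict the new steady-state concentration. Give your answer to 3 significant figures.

14.7 μg/mL

The CYP2C9 pathway (12% of clearance) is boosted to 4.7× activity: 0.12 × 4.7 = 0.564.
CYP2D6 (55%) and the residual 33% are unaffected.
CL_new/CL_old = 0.564 + 0.55 + 0.33 = 1.444.
Steady-state concentration ∝ 1/CL, so new value = 21.2 / 1.444 = 14.7 μg/mL.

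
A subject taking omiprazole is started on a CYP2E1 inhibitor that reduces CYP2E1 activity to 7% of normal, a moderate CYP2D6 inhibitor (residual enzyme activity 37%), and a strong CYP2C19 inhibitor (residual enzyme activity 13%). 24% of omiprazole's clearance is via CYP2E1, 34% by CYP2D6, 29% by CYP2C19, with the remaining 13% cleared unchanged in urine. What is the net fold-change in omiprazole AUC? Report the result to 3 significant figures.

3.22

The CYP2E1 pathway (24% of clearance) falls to 0.07× activity: 0.24 × 0.07 = 0.0168.
The CYP2D6 pathway (34% of clearance) drops to 0.37× activity: 0.34 × 0.37 = 0.1258.
The CYP2C19 pathway (29% of clearance) drops to 0.13× activity: 0.29 × 0.13 = 0.0377.
The remaining 13% of clearance is unaffected.
Relative clearance = 0.0168 + 0.1258 + 0.0377 + 0.13 = 0.3103.
Net AUC ratio = 1 / 0.3103 = 3.22.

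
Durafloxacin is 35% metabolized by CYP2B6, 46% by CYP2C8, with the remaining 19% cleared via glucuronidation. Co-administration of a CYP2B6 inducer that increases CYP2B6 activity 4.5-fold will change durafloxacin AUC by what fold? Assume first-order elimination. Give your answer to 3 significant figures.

The CYP2B6 pathway (35% of clearance) is boosted to 4.5× activity: 0.35 × 4.5 = 1.575.
CYP2C8 (46%) and the residual 19% are unaffected.
CL_new/CL_old = 1.575 + 0.46 + 0.19 = 2.225.
Since AUC ∝ 1/CL, the ratio is 1 / 2.225 = 0.449.

0.449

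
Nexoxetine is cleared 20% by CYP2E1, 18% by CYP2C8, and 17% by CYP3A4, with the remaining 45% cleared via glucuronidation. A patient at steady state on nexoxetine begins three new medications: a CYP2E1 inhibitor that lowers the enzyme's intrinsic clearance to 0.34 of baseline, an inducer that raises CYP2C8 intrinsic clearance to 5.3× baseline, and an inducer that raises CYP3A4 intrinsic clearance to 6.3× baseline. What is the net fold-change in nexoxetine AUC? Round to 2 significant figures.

0.39

The CYP2E1 pathway (20% of clearance) falls to 0.34× activity: 0.2 × 0.34 = 0.068.
The CYP2C8 pathway (18% of clearance) increases to 5.3× activity: 0.18 × 5.3 = 0.954.
The CYP3A4 pathway (17% of clearance) increases to 6.3× activity: 0.17 × 6.3 = 1.071.
The remaining 45% of clearance is unaffected.
New clearance relative to baseline: 0.068 + 0.954 + 1.071 + 0.45 = 2.543.
Net AUC ratio = 1 / 2.543 = 0.39.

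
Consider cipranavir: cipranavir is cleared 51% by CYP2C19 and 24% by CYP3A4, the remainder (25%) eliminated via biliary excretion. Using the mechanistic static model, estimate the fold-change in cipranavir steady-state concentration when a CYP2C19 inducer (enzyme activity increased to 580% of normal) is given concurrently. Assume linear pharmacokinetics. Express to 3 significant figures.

0.290

The CYP2C19 pathway (51% of clearance) rises to 5.8× activity: 0.51 × 5.8 = 2.958.
CYP3A4 (24%) and the residual 25% are unaffected.
CL_new/CL_old = 2.958 + 0.24 + 0.25 = 3.448.
Steady-state concentration is inversely proportional to clearance, so the fold-change is 1 / 3.448 = 0.290.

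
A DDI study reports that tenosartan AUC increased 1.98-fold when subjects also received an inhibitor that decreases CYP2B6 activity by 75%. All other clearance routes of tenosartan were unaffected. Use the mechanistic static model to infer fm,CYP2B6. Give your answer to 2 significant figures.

0.66

Call the CYP2B6 fraction fm. After the interaction, CL_new/CL_old = fm × 0.25 + (1 − fm).
AUC ratio = 1 / (new CL fraction), so new CL fraction = 1 / 1.98 = 0.5051.
fm × 0.25 + 1 − fm = 0.5051  ⇒  fm × (0.25 − 1) = −0.4949  ⇒  fm = 0.66.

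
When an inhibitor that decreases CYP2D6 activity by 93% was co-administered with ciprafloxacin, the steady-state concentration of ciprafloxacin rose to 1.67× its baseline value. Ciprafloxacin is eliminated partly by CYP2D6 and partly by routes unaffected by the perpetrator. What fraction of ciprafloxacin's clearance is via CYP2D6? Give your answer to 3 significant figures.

0.431

CL'/CL = 1 / 1.67 = 0.5988
0.07·fm + (1 − fm) = 0.5988
fm = (0.5988 − 1) / (0.07 − 1) = 0.431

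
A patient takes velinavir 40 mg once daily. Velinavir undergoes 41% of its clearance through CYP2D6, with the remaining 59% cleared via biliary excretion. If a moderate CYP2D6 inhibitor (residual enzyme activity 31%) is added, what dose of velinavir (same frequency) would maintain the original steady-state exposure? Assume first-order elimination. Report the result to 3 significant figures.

28.7 mg

The CYP2D6 pathway (41% of clearance) is reduced to 0.31× activity: 0.41 × 0.31 = 0.1271.
The remaining 59% of clearance is unaffected.
New clearance relative to baseline: 0.1271 + 0.59 = 0.7171.
Exposure is unchanged when dose changes in proportion to clearance. New dose = 40 mg × 0.7171 = 28.7 mg.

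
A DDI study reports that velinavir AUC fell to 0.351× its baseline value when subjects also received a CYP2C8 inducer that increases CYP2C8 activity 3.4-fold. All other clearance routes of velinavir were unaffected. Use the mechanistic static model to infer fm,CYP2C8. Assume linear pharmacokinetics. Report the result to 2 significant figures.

Let x = fm,CYP2C8. Because AUC ∝ 1/CL, relative clearance rose to 1/0.351 = 2.849.
Only the CYP2C8 route changed, so 2.849 = x·3.4 + (1 − x), giving x = 0.77.

0.77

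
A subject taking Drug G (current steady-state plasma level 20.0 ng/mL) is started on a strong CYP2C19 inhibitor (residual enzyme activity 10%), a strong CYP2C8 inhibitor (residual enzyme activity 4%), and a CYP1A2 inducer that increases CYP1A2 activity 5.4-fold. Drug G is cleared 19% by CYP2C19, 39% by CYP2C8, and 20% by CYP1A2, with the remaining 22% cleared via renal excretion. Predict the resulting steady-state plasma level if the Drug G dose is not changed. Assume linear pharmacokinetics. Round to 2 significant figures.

CYP2C19: 0.19 × 0.1 = 0.019
CYP2C8: 0.39 × 0.04 = 0.0156
CYP1A2: 0.2 × 5.4 = 1.08
Other: 0.22 (unchanged)
New clearance relative to baseline: 0.019 + 0.0156 + 1.08 + 0.22 = 1.3346.
Steady-state plasma level ∝ 1/CL: new value = 20.0 / 1.3346 = 15 ng/mL.

15 ng/mL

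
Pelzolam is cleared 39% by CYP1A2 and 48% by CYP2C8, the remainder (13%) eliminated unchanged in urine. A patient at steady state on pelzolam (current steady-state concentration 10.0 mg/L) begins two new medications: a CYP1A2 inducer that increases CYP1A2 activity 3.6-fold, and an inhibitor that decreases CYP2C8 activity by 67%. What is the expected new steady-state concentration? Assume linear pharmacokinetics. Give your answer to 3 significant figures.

CYP1A2: 0.39 × 3.6 = 1.404
CYP2C8: 0.48 × 0.33 = 0.1584
Other: 0.13 (unchanged)
New clearance relative to baseline: 1.404 + 0.1584 + 0.13 = 1.6924.
Steady-state concentration ∝ 1/CL: new value = 10.0 / 1.6924 = 5.91 mg/L.

5.91 mg/L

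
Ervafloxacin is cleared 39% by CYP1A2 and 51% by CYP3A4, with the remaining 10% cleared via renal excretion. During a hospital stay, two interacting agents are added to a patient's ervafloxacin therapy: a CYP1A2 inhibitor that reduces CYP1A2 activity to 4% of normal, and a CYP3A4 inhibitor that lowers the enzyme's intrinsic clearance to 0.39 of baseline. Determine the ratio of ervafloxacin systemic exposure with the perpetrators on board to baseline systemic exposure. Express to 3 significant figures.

3.18

The CYP1A2 pathway (39% of clearance) is reduced to 0.04× activity: 0.39 × 0.04 = 0.0156.
The CYP3A4 pathway (51% of clearance) drops to 0.39× activity: 0.51 × 0.39 = 0.1989.
Non-CYP routes (10%) are unchanged.
Relative clearance = 0.0156 + 0.1989 + 0.1 = 0.3145.
Systemic exposure ∝ 1/CL: fold-change = 1 / 0.3145 = 3.18.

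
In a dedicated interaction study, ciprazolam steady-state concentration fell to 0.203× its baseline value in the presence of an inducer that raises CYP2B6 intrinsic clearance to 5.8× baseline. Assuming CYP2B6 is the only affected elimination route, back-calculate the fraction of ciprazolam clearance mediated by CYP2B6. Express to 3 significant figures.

0.818

CL'/CL = 1 / 0.203 = 4.926
5.8·fm + (1 − fm) = 4.926
fm = (4.926 − 1) / (5.8 − 1) = 0.818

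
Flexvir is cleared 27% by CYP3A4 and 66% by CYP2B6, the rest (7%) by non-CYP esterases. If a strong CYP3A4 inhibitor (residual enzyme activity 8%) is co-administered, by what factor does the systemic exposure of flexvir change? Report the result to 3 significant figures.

The CYP3A4 pathway (27% of clearance) falls to 0.08× activity: 0.27 × 0.08 = 0.0216.
CYP2B6 (66%) and the residual 7% are unaffected.
CL_new/CL_old = 0.0216 + 0.66 + 0.07 = 0.7516.
Systemic exposure is inversely proportional to clearance, so the fold-change is 1 / 0.7516 = 1.33.

1.33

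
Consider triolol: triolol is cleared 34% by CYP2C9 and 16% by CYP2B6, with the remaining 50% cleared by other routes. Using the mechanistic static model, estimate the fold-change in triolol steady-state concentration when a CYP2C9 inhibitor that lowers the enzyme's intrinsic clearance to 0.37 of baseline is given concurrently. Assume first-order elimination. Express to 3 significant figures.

1.27

CYP2C9: 0.34 × 0.37 = 0.1258
CYP2B6: 0.16 (unchanged)
Other: 0.5 (unchanged)
New clearance relative to baseline: 0.1258 + 0.16 + 0.5 = 0.7858.
Steady-state concentration ratio = CL_old/CL_new = 1 / 0.7858 = 1.27.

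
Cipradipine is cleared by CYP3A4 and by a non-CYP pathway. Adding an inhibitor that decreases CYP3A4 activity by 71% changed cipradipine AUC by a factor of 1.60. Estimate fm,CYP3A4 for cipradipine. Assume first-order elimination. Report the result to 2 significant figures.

0.53

Let x = fm,CYP3A4. Because AUC ∝ 1/CL, relative clearance fell to 1/1.60 = 0.625.
Setting x·0.29 + (1 − x) = 0.625 and solving: x = (0.625 − 1)/(0.29 − 1) = 0.53.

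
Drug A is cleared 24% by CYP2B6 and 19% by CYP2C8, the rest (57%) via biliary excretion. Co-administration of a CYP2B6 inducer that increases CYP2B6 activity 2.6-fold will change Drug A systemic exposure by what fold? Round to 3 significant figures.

The CYP2B6 pathway (24% of clearance) is boosted to 2.6× activity: 0.24 × 2.6 = 0.624.
CYP2C8 (19%) and the residual 57% are unaffected.
CL_new/CL_old = 0.624 + 0.19 + 0.57 = 1.384.
Systemic exposure ratio = CL_old/CL_new = 1 / 1.384 = 0.723.

0.723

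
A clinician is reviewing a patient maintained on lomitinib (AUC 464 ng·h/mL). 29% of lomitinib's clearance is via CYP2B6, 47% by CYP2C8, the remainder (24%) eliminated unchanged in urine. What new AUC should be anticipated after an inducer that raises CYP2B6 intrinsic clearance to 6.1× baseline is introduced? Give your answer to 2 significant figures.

The CYP2B6 pathway (29% of clearance) is boosted to 6.1× activity: 0.29 × 6.1 = 1.769.
CYP2C8 (47%) and the residual 24% are unaffected.
New clearance relative to baseline: 1.769 + 0.47 + 0.24 = 2.479.
New AUC = baseline ÷ relative clearance = 464 / 2.479 = 1.9 × 10² ng·h/mL.

1.9 × 10² ng·h/mL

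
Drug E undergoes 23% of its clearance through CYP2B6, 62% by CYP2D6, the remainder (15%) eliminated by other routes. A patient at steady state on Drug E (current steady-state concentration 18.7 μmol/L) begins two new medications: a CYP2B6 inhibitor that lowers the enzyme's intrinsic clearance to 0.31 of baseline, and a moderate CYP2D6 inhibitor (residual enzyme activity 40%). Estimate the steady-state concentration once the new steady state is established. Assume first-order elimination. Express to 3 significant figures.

39.8 μmol/L

The CYP2B6 pathway (23% of clearance) is reduced to 0.31× activity: 0.23 × 0.31 = 0.0713.
The CYP2D6 pathway (62% of clearance) falls to 0.4× activity: 0.62 × 0.4 = 0.248.
Non-CYP routes (15%) are unchanged.
CL_new/CL_old = 0.0713 + 0.248 + 0.15 = 0.4693.
Dividing the baseline by the relative clearance: 18.7 / 0.4693 = 39.8 μmol/L.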